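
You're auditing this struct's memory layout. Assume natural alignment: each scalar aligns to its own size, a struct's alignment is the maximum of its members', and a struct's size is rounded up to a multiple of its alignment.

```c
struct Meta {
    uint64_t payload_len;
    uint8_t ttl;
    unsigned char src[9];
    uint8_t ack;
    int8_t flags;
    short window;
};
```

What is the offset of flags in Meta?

19

@0: payload_len [8B, align 8] → 8
@8: ttl [1B, align 1] → 9
@9: src [9B, align 1] → 18
@18: ack [1B, align 1] → 19
@19: flags [1B, align 1] → 20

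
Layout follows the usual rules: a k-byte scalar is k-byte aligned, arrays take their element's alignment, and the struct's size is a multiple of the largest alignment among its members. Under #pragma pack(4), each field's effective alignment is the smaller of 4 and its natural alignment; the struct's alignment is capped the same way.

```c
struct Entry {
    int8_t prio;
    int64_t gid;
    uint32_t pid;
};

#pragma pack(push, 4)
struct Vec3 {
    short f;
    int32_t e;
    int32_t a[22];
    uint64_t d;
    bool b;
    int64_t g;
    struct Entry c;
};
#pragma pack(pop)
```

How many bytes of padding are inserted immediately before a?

0

Entry: @0: prio [1B, align 1] → 1; +7 pad (align 8); @8: gid [8B, align 8] → 16; @16: pid [4B, align 4] → 20; +4 tail pad (align 8); size 24, align 8
@0: f [2B, align 2] → 2
+2 pad (align 4)
@4: e [4B, align 4] → 8
@8: a [88B, align 4] → 96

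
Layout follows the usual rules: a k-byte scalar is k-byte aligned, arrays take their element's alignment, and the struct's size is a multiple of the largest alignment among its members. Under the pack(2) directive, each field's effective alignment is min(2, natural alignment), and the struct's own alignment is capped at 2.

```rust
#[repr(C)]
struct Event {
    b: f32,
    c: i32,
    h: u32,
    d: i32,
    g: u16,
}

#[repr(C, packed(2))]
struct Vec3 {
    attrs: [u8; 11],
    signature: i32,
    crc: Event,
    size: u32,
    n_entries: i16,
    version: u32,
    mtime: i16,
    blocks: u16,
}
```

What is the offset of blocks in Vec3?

48

Event: 0..4  b  (4B, 4-aligned); 4..8  c  (4B, 4-aligned); 8..12  h  (4B, 4-aligned); 12..16  d  (4B, 4-aligned); 16..18  g  (2B, 2-aligned); 18..20  -- tail padding (2B); sizeof = 20, alignof = 4
0..11  attrs  (11B, 1-aligned)
11..12  -- padding (1B)
12..16  signature  (4B, 2-aligned)
16..36  crc  (20B, 2-aligned)
36..40  size  (4B, 2-aligned)
40..42  n_entries  (2B, 2-aligned)
42..46  version  (4B, 2-aligned)
46..48  mtime  (2B, 2-aligned)
48..50  blocks  (2B, 2-aligned)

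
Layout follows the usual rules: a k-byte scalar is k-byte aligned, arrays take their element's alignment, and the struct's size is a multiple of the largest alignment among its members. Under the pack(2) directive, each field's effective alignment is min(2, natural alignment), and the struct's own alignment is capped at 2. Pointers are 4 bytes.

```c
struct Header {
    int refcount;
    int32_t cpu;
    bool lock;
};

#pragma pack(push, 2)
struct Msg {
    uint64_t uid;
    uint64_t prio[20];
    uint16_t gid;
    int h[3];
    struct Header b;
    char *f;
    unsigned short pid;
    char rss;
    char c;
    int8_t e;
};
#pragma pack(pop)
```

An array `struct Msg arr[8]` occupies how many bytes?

1632

Header: @0: refcount [4B, align 4] → 4; @4: cpu [4B, align 4] → 8; @8: lock [1B, align 1] → 9; +3 tail pad (align 4); size 12, align 4
@0: uid [8B, align 2] → 8
@8: prio [160B, align 2] → 168
@168: gid [2B, align 2] → 170
@170: h [12B, align 2] → 182
@182: b [12B, align 2] → 194
@194: f [4B, align 2] → 198
@198: pid [2B, align 2] → 200
@200: rss [1B, align 1] → 201
@201: c [1B, align 1] → 202
@202: e [1B, align 1] → 203
+1 tail pad (align 2)
size 204, align 2
array of 8: 8 × 204 = 1632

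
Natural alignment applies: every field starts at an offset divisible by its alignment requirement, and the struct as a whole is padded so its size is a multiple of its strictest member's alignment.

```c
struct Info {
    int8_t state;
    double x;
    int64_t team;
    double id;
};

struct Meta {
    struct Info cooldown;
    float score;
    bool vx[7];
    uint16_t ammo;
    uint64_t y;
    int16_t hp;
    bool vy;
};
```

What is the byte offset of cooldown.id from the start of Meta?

24

Info: 0..1  state  (1B, 1-aligned); 1..8  -- padding (7B); 8..16  x  (8B, 8-aligned); 16..24  team  (8B, 8-aligned); 24..32  id  (8B, 8-aligned); sizeof = 32, alignof = 8
0..32  cooldown  (32B, 8-aligned)
within Info: id at 24
0 + 24 = 24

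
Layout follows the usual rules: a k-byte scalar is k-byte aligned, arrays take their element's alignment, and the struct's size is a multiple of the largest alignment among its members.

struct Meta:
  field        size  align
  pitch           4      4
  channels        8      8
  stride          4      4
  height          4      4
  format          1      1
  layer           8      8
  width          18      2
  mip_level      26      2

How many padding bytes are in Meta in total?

15

@0: pitch [4B, align 4] → 4
+4 pad (align 8)
@8: channels [8B, align 8] → 16
@16: stride [4B, align 4] → 20
@20: height [4B, align 4] → 24
@24: format [1B, align 1] → 25
+7 pad (align 8)
@32: layer [8B, align 8] → 40
@40: width [18B, align 2] → 58
@58: mip_level [26B, align 2] → 84
+4 tail pad (align 8)
size 88, align 8
data bytes 73, size 88 → padding 15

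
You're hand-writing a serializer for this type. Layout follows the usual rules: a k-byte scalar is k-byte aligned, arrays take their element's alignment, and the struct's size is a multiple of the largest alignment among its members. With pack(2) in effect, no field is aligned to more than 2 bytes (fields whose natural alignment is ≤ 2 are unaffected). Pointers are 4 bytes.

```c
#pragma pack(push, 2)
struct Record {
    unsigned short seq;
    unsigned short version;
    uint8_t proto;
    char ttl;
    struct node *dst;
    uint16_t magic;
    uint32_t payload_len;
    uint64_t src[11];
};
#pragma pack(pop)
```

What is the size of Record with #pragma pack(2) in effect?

104

0..2  seq  (2B, 2-aligned)
2..4  version  (2B, 2-aligned)
4..5  proto  (1B, 1-aligned)
5..6  ttl  (1B, 1-aligned)
6..10  dst  (4B, 2-aligned)
10..12  magic  (2B, 2-aligned)
12..16  payload_len  (4B, 2-aligned)
16..104  src  (88B, 2-aligned)
sizeof = 104, alignof = 2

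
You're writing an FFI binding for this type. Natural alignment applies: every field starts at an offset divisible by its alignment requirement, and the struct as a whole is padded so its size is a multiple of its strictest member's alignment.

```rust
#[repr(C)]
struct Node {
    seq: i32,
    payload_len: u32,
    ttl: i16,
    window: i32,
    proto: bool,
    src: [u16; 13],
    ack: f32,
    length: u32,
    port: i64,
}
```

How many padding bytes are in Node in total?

7

@0: seq [4B, align 4] → 4
@4: payload_len [4B, align 4] → 8
@8: ttl [2B, align 2] → 10
+2 pad (align 4)
@12: window [4B, align 4] → 16
@16: proto [1B, align 1] → 17
+1 pad (align 2)
@18: src [26B, align 2] → 44
@44: ack [4B, align 4] → 48
@48: length [4B, align 4] → 52
+4 pad (align 8)
@56: port [8B, align 8] → 64
size 64, align 8
data bytes 57, size 64 → padding 7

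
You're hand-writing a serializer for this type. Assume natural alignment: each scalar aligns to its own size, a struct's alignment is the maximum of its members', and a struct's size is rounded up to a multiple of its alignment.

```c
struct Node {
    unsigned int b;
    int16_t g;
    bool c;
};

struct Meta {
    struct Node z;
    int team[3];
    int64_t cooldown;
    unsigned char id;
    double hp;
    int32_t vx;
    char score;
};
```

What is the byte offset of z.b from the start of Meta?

0

Node: 0..4  b  (4B, 4-aligned); 4..6  g  (2B, 2-aligned); 6..7  c  (1B, 1-aligned); 7..8  -- tail padding (1B); sizeof = 8, alignof = 4
0..8  z  (8B, 4-aligned)
within Node: b at 0
0 + 0 = 0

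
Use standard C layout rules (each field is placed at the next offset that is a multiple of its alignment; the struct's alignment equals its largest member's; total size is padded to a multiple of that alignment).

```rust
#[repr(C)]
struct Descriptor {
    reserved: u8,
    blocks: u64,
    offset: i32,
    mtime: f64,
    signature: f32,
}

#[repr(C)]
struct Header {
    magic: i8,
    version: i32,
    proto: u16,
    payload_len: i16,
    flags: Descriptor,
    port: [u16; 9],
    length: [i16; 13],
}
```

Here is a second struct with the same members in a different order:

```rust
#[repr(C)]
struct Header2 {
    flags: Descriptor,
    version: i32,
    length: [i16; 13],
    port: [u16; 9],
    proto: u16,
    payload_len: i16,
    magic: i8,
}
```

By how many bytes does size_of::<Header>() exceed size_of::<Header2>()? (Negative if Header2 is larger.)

Descriptor: reserved at 0 (size 1, align 1) → ends 1; pad 7 to align 8 for blocks; blocks at 8 (size 8, align 8) → ends 16; offset at 16 (size 4, align 4) → ends 20; pad 4 to align 8 for mtime; mtime at 24 (size 8, align 8) → ends 32; signature at 32 (size 4, align 4) → ends 36; tail pad 4 to reach multiple of 8; total 40 bytes, alignment 8
magic at 0 (size 1, align 1) → ends 1
pad 3 to align 4 for version
version at 4 (size 4, align 4) → ends 8
proto at 8 (size 2, align 2) → ends 10
payload_len at 10 (size 2, align 2) → ends 12
pad 4 to align 8 for flags
flags at 16 (size 40, align 8) → ends 56
port at 56 (size 18, align 2) → ends 74
length at 74 (size 26, align 2) → ends 100
tail pad 4 to reach multiple of 8
total 104 bytes, alignment 8
— Header2 —
flags at 0 (size 40, align 8) → ends 40
version at 40 (size 4, align 4) → ends 44
length at 44 (size 26, align 2) → ends 70
port at 70 (size 18, align 2) → ends 88
proto at 88 (size 2, align 2) → ends 90
payload_len at 90 (size 2, align 2) → ends 92
magic at 92 (size 1, align 1) → ends 93
tail pad 3 to reach multiple of 8
total 96 bytes, alignment 8
104 − 96 = 8

8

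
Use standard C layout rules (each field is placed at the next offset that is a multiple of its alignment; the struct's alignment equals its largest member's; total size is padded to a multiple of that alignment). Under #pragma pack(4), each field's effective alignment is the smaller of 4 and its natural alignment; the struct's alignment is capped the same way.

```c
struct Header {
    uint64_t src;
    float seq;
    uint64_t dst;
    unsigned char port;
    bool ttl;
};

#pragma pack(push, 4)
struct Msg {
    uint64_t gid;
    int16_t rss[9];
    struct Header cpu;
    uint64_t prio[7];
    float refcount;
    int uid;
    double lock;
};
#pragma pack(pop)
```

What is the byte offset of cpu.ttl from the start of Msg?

53

Header: 0..8  src  (8B, 8-aligned); 8..12  seq  (4B, 4-aligned); 12..16  -- padding (4B); 16..24  dst  (8B, 8-aligned); 24..25  port  (1B, 1-aligned); 25..26  ttl  (1B, 1-aligned); 26..32  -- tail padding (6B); sizeof = 32, alignof = 8
0..8  gid  (8B, 4-aligned)
8..26  rss  (18B, 2-aligned)
26..28  -- padding (2B)
28..60  cpu  (32B, 4-aligned)
within Header: ttl at 25
28 + 25 = 53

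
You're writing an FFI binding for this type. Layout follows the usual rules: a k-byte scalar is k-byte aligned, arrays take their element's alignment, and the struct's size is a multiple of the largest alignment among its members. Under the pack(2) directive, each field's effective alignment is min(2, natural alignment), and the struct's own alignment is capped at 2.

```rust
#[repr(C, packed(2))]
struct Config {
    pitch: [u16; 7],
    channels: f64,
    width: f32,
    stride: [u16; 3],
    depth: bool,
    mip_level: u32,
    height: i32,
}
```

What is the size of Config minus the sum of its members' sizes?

0..14  pitch  (14B, 2-aligned)
14..22  channels  (8B, 2-aligned)
22..26  width  (4B, 2-aligned)
26..32  stride  (6B, 2-aligned)
32..33  depth  (1B, 1-aligned)
33..34  -- padding (1B)
34..38  mip_level  (4B, 2-aligned)
38..42  height  (4B, 2-aligned)
sizeof = 42, alignof = 2
data bytes 41, size 42 → padding 1

1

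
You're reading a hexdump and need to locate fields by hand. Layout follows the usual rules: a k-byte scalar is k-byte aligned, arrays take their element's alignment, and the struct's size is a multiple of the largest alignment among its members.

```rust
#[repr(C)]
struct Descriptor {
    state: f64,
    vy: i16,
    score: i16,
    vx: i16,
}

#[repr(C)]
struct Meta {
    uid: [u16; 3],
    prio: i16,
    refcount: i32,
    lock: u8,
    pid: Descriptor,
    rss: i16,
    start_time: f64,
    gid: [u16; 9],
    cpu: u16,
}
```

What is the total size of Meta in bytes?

72 bytes

Descriptor: 0..8  state  (8B, 8-aligned); 8..10  vy  (2B, 2-aligned); 10..12  score  (2B, 2-aligned); 12..14  vx  (2B, 2-aligned); 14..16  -- tail padding (2B); sizeof = 16, alignof = 8
0..6  uid  (6B, 2-aligned)
6..8  prio  (2B, 2-aligned)
8..12  refcount  (4B, 4-aligned)
12..13  lock  (1B, 1-aligned)
13..16  -- padding (3B)
16..32  pid  (16B, 8-aligned)
32..34  rss  (2B, 2-aligned)
34..40  -- padding (6B)
40..48  start_time  (8B, 8-aligned)
48..66  gid  (18B, 2-aligned)
66..68  cpu  (2B, 2-aligned)
68..72  -- tail padding (4B)
sizeof = 72, alignof = 8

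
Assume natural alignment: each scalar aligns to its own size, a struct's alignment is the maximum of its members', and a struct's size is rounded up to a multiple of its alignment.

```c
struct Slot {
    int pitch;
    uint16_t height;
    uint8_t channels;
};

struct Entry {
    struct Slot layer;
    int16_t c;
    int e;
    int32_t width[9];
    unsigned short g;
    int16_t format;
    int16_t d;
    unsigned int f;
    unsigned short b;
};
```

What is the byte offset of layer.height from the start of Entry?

Slot: 0..4  pitch  (4B, 4-aligned); 4..6  height  (2B, 2-aligned); 6..7  channels  (1B, 1-aligned); 7..8  -- tail padding (1B); sizeof = 8, alignof = 4
0..8  layer  (8B, 4-aligned)
within Slot: height at 4
0 + 4 = 4

4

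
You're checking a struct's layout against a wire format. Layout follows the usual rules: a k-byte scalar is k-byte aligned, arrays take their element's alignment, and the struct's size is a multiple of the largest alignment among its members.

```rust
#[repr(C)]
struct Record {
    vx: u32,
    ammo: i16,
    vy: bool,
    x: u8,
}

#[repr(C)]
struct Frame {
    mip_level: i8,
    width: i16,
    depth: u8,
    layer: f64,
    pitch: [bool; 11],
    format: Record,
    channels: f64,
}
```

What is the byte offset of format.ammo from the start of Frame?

32

Record: 0..4  vx  (4B, 4-aligned); 4..6  ammo  (2B, 2-aligned); 6..7  vy  (1B, 1-aligned); 7..8  x  (1B, 1-aligned); sizeof = 8, alignof = 4
0..1  mip_level  (1B, 1-aligned)
1..2  -- padding (1B)
2..4  width  (2B, 2-aligned)
4..5  depth  (1B, 1-aligned)
5..8  -- padding (3B)
8..16  layer  (8B, 8-aligned)
16..27  pitch  (11B, 1-aligned)
27..28  -- padding (1B)
28..36  format  (8B, 4-aligned)
within Record: ammo at 4
28 + 4 = 32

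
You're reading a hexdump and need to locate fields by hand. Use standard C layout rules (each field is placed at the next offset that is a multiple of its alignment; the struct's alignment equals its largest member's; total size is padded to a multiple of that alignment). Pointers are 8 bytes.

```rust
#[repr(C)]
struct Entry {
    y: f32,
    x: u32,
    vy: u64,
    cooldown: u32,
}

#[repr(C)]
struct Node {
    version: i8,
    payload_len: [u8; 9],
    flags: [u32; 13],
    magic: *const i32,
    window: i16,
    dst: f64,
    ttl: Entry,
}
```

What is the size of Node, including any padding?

112

Entry: @0: y [4B, align 4] → 4; @4: x [4B, align 4] → 8; @8: vy [8B, align 8] → 16; @16: cooldown [4B, align 4] → 20; +4 tail pad (align 8); size 24, align 8
@0: version [1B, align 1] → 1
@1: payload_len [9B, align 1] → 10
+2 pad (align 4)
@12: flags [52B, align 4] → 64
@64: magic [8B, align 8] → 72
@72: window [2B, align 2] → 74
+6 pad (align 8)
@80: dst [8B, align 8] → 88
@88: ttl [24B, align 8] → 112
size 112, align 8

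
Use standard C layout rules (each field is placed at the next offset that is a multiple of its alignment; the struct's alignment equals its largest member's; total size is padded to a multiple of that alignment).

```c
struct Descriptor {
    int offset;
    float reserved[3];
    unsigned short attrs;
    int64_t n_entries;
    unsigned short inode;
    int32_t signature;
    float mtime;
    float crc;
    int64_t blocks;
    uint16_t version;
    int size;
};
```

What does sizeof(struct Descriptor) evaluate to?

offset at 0 (size 4, align 4) → ends 4
reserved at 4 (size 12, align 4) → ends 16
attrs at 16 (size 2, align 2) → ends 18
pad 6 to align 8 for n_entries
n_entries at 24 (size 8, align 8) → ends 32
inode at 32 (size 2, align 2) → ends 34
pad 2 to align 4 for signature
signature at 36 (size 4, align 4) → ends 40
mtime at 40 (size 4, align 4) → ends 44
crc at 44 (size 4, align 4) → ends 48
blocks at 48 (size 8, align 8) → ends 56
version at 56 (size 2, align 2) → ends 58
pad 2 to align 4 for size
size at 60 (size 4, align 4) → ends 64
total 64 bytes, alignment 8

64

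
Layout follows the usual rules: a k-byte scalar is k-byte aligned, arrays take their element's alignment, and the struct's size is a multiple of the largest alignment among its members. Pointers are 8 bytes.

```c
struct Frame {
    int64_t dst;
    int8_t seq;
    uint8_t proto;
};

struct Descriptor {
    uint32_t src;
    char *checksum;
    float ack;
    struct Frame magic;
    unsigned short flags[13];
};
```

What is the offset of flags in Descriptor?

Frame: dst at 0 (size 8, align 8) → ends 8; seq at 8 (size 1, align 1) → ends 9; proto at 9 (size 1, align 1) → ends 10; tail pad 6 to reach multiple of 8; total 16 bytes, alignment 8
src at 0 (size 4, align 4) → ends 4
pad 4 to align 8 for checksum
checksum at 8 (size 8, align 8) → ends 16
ack at 16 (size 4, align 4) → ends 20
pad 4 to align 8 for magic
magic at 24 (size 16, align 8) → ends 40
flags at 40 (size 26, align 2) → ends 66

40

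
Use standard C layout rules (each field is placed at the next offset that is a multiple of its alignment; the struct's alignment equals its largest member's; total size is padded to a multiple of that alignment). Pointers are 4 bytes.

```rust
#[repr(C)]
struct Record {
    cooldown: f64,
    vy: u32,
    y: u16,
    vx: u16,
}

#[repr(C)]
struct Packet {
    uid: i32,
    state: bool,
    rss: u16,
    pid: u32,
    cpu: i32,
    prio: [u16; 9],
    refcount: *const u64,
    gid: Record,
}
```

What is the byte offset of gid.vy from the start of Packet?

Record: cooldown at 0 (size 8, align 8) → ends 8; vy at 8 (size 4, align 4) → ends 12; y at 12 (size 2, align 2) → ends 14; vx at 14 (size 2, align 2) → ends 16; total 16 bytes, alignment 8
uid at 0 (size 4, align 4) → ends 4
state at 4 (size 1, align 1) → ends 5
pad 1 to align 2 for rss
rss at 6 (size 2, align 2) → ends 8
pid at 8 (size 4, align 4) → ends 12
cpu at 12 (size 4, align 4) → ends 16
prio at 16 (size 18, align 2) → ends 34
pad 2 to align 4 for refcount
refcount at 36 (size 4, align 4) → ends 40
gid at 40 (size 16, align 8) → ends 56
within Record: vy at 8
40 + 8 = 48

48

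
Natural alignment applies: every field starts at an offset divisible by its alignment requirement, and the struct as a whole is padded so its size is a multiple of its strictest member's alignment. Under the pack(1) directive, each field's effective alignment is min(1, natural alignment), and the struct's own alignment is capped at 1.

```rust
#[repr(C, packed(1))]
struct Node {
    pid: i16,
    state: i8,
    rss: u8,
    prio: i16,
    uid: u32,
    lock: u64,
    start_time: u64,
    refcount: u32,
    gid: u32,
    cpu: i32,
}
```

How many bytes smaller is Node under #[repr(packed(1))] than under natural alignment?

natural layout:
  @0: pid [2B, align 2] → 2
  @2: state [1B, align 1] → 3
  @3: rss [1B, align 1] → 4
  @4: prio [2B, align 2] → 6
  +2 pad (align 4)
  @8: uid [4B, align 4] → 12
  +4 pad (align 8)
  @16: lock [8B, align 8] → 24
  @24: start_time [8B, align 8] → 32
  @32: refcount [4B, align 4] → 36
  @36: gid [4B, align 4] → 40
  @40: cpu [4B, align 4] → 44
  +4 tail pad (align 8)
  size 48, align 8
packed(1) layout:
  @0: pid [2B, align 1] → 2
  @2: state [1B, align 1] → 3
  @3: rss [1B, align 1] → 4
  @4: prio [2B, align 1] → 6
  @6: uid [4B, align 1] → 10
  @10: lock [8B, align 1] → 18
  @18: start_time [8B, align 1] → 26
  @26: refcount [4B, align 1] → 30
  @30: gid [4B, align 1] → 34
  @34: cpu [4B, align 1] → 38
  size 38, align 1
48 − 38 = 10

10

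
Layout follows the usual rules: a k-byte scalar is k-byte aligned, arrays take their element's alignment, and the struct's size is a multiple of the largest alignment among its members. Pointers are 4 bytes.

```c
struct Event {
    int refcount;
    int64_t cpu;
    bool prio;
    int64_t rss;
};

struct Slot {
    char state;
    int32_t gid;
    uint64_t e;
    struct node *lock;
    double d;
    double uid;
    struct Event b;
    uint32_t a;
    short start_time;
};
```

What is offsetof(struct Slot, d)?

24

Event: @0: refcount [4B, align 4] → 4; +4 pad (align 8); @8: cpu [8B, align 8] → 16; @16: prio [1B, align 1] → 17; +7 pad (align 8); @24: rss [8B, align 8] → 32; size 32, align 8
@0: state [1B, align 1] → 1
+3 pad (align 4)
@4: gid [4B, align 4] → 8
@8: e [8B, align 8] → 16
@16: lock [4B, align 4] → 20
+4 pad (align 8)
@24: d [8B, align 8] → 32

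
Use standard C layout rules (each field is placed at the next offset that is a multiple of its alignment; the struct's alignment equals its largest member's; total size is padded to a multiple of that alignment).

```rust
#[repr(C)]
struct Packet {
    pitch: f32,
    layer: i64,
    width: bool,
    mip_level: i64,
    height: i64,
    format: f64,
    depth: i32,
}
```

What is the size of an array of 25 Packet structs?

1400

pitch at 0 (size 4, align 4) → ends 4
pad 4 to align 8 for layer
layer at 8 (size 8, align 8) → ends 16
width at 16 (size 1, align 1) → ends 17
pad 7 to align 8 for mip_level
mip_level at 24 (size 8, align 8) → ends 32
height at 32 (size 8, align 8) → ends 40
format at 40 (size 8, align 8) → ends 48
depth at 48 (size 4, align 4) → ends 52
tail pad 4 to reach multiple of 8
total 56 bytes, alignment 8
array of 25: 25 × 56 = 1400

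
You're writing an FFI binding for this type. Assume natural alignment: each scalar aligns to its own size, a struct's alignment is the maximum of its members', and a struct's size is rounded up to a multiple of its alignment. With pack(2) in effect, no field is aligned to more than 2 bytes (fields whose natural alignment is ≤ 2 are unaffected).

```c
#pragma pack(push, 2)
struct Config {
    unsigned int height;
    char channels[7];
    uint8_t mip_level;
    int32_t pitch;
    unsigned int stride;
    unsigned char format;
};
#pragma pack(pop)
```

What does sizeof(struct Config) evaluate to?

@0: height [4B, align 2] → 4
@4: channels [7B, align 1] → 11
@11: mip_level [1B, align 1] → 12
@12: pitch [4B, align 2] → 16
@16: stride [4B, align 2] → 20
@20: format [1B, align 1] → 21
+1 tail pad (align 2)
size 22, align 2

22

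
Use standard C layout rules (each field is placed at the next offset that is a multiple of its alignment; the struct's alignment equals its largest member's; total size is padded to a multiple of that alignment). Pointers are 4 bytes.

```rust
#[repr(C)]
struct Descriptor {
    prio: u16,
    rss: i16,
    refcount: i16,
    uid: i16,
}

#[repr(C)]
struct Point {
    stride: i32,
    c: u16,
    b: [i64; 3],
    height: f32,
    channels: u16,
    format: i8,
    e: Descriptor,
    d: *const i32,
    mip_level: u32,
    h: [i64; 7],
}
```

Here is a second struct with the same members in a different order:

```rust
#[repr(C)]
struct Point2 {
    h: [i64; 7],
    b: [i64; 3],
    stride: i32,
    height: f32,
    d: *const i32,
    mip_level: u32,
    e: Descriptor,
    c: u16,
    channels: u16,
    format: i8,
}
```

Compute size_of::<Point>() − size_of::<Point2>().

0

Descriptor: @0: prio [2B, align 2] → 2; @2: rss [2B, align 2] → 4; @4: refcount [2B, align 2] → 6; @6: uid [2B, align 2] → 8; size 8, align 2
@0: stride [4B, align 4] → 4
@4: c [2B, align 2] → 6
+2 pad (align 8)
@8: b [24B, align 8] → 32
@32: height [4B, align 4] → 36
@36: channels [2B, align 2] → 38
@38: format [1B, align 1] → 39
+1 pad (align 2)
@40: e [8B, align 2] → 48
@48: d [4B, align 4] → 52
@52: mip_level [4B, align 4] → 56
@56: h [56B, align 8] → 112
size 112, align 8
— Point2 —
@0: h [56B, align 8] → 56
@56: b [24B, align 8] → 80
@80: stride [4B, align 4] → 84
@84: height [4B, align 4] → 88
@88: d [4B, align 4] → 92
@92: mip_level [4B, align 4] → 96
@96: e [8B, align 2] → 104
@104: c [2B, align 2] → 106
@106: channels [2B, align 2] → 108
@108: format [1B, align 1] → 109
+3 tail pad (align 8)
size 112, align 8
112 − 112 = 0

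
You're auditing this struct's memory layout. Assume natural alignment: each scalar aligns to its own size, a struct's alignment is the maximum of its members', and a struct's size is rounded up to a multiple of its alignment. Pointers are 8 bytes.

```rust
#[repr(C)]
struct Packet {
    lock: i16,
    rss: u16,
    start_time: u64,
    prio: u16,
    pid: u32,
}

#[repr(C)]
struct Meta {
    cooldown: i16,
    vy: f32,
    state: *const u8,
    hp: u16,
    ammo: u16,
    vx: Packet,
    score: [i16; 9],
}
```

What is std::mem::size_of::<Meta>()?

Packet: lock at 0 (size 2, align 2) → ends 2; rss at 2 (size 2, align 2) → ends 4; pad 4 to align 8 for start_time; start_time at 8 (size 8, align 8) → ends 16; prio at 16 (size 2, align 2) → ends 18; pad 2 to align 4 for pid; pid at 20 (size 4, align 4) → ends 24; total 24 bytes, alignment 8
cooldown at 0 (size 2, align 2) → ends 2
pad 2 to align 4 for vy
vy at 4 (size 4, align 4) → ends 8
state at 8 (size 8, align 8) → ends 16
hp at 16 (size 2, align 2) → ends 18
ammo at 18 (size 2, align 2) → ends 20
pad 4 to align 8 for vx
vx at 24 (size 24, align 8) → ends 48
score at 48 (size 18, align 2) → ends 66
tail pad 6 to reach multiple of 8
total 72 bytes, alignment 8

72 bytes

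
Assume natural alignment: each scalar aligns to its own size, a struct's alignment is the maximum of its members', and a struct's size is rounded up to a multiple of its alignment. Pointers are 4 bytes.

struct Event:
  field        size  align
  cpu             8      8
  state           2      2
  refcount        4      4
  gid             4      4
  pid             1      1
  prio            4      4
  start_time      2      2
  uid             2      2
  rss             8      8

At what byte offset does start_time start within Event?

28

cpu at 0 (size 8, align 8) → ends 8
state at 8 (size 2, align 2) → ends 10
pad 2 to align 4 for refcount
refcount at 12 (size 4, align 4) → ends 16
gid at 16 (size 4, align 4) → ends 20
pid at 20 (size 1, align 1) → ends 21
pad 3 to align 4 for prio
prio at 24 (size 4, align 4) → ends 28
start_time at 28 (size 2, align 2) → ends 30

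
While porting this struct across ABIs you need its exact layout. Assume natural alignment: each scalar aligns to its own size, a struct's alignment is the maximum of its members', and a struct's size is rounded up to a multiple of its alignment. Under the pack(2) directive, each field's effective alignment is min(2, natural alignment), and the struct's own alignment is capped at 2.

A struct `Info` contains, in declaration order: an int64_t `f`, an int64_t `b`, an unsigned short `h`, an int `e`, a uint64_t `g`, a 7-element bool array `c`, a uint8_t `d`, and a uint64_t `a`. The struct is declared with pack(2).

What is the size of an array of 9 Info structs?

f at 0 (size 8, align 2) → ends 8
b at 8 (size 8, align 2) → ends 16
h at 16 (size 2, align 2) → ends 18
e at 18 (size 4, align 2) → ends 22
g at 22 (size 8, align 2) → ends 30
c at 30 (size 7, align 1) → ends 37
d at 37 (size 1, align 1) → ends 38
a at 38 (size 8, align 2) → ends 46
total 46 bytes, alignment 2
array of 9: 9 × 46 = 414

414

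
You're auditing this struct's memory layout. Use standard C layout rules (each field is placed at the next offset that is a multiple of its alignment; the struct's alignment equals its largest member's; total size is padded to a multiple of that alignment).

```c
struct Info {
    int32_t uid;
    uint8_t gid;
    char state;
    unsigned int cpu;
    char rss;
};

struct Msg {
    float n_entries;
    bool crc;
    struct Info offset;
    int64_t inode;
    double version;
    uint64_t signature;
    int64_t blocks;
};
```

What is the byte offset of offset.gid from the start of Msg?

Info: @0: uid [4B, align 4] → 4; @4: gid [1B, align 1] → 5; @5: state [1B, align 1] → 6; +2 pad (align 4); @8: cpu [4B, align 4] → 12; @12: rss [1B, align 1] → 13; +3 tail pad (align 4); size 16, align 4
@0: n_entries [4B, align 4] → 4
@4: crc [1B, align 1] → 5
+3 pad (align 4)
@8: offset [16B, align 4] → 24
within Info: gid at 4
8 + 4 = 12

12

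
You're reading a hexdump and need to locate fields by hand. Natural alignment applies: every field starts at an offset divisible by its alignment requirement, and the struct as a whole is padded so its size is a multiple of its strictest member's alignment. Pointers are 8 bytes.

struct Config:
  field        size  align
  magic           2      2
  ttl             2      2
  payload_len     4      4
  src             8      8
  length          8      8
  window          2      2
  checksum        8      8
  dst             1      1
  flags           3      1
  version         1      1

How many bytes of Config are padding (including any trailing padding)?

@0: magic [2B, align 2] → 2
@2: ttl [2B, align 2] → 4
@4: payload_len [4B, align 4] → 8
@8: src [8B, align 8] → 16
@16: length [8B, align 8] → 24
@24: window [2B, align 2] → 26
+6 pad (align 8)
@32: checksum [8B, align 8] → 40
@40: dst [1B, align 1] → 41
@41: flags [3B, align 1] → 44
@44: version [1B, align 1] → 45
+3 tail pad (align 8)
size 48, align 8
data bytes 39, size 48 → padding 9

9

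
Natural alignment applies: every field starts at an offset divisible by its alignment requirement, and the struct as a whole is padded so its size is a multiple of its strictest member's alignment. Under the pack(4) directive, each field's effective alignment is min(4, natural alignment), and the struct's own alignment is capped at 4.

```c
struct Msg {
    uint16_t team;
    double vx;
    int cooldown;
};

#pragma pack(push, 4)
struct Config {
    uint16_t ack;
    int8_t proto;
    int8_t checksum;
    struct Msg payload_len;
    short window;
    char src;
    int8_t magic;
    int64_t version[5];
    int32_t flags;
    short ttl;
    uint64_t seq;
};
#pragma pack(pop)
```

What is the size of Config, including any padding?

Msg: @0: team [2B, align 2] → 2; +6 pad (align 8); @8: vx [8B, align 8] → 16; @16: cooldown [4B, align 4] → 20; +4 tail pad (align 8); size 24, align 8
@0: ack [2B, align 2] → 2
@2: proto [1B, align 1] → 3
@3: checksum [1B, align 1] → 4
@4: payload_len [24B, align 4] → 28
@28: window [2B, align 2] → 30
@30: src [1B, align 1] → 31
@31: magic [1B, align 1] → 32
@32: version [40B, align 4] → 72
@72: flags [4B, align 4] → 76
@76: ttl [2B, align 2] → 78
+2 pad (align 4)
@80: seq [8B, align 4] → 88
size 88, align 4

88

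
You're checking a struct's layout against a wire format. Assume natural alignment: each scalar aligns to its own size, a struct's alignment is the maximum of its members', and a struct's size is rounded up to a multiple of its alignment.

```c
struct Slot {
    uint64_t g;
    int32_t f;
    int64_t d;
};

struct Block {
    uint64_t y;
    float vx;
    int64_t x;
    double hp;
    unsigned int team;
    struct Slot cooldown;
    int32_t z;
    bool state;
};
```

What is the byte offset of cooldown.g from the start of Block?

Slot: @0: g [8B, align 8] → 8; @8: f [4B, align 4] → 12; +4 pad (align 8); @16: d [8B, align 8] → 24; size 24, align 8
@0: y [8B, align 8] → 8
@8: vx [4B, align 4] → 12
+4 pad (align 8)
@16: x [8B, align 8] → 24
@24: hp [8B, align 8] → 32
@32: team [4B, align 4] → 36
+4 pad (align 8)
@40: cooldown [24B, align 8] → 64
within Slot: g at 0
40 + 0 = 40

40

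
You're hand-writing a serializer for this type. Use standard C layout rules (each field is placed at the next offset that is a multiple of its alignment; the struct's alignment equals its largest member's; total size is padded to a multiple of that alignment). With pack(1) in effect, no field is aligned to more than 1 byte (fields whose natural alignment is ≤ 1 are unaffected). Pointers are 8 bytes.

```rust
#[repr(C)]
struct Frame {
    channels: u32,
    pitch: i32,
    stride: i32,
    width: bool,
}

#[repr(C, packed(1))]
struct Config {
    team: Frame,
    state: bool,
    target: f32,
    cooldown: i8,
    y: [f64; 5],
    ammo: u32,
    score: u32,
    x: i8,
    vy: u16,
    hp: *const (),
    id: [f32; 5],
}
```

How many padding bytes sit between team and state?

Frame: channels at 0 (size 4, align 4) → ends 4; pitch at 4 (size 4, align 4) → ends 8; stride at 8 (size 4, align 4) → ends 12; width at 12 (size 1, align 1) → ends 13; tail pad 3 to reach multiple of 4; total 16 bytes, alignment 4
team at 0 (size 16, align 1) → ends 16
state at 16 (size 1, align 1) → ends 17

0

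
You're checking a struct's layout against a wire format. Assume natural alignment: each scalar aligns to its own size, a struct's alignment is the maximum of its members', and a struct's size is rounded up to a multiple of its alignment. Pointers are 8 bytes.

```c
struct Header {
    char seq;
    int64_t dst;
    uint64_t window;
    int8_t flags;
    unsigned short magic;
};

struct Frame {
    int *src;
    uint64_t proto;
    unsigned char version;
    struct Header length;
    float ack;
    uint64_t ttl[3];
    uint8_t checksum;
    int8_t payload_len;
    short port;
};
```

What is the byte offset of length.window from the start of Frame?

40

Header: @0: seq [1B, align 1] → 1; +7 pad (align 8); @8: dst [8B, align 8] → 16; @16: window [8B, align 8] → 24; @24: flags [1B, align 1] → 25; +1 pad (align 2); @26: magic [2B, align 2] → 28; +4 tail pad (align 8); size 32, align 8
@0: src [8B, align 8] → 8
@8: proto [8B, align 8] → 16
@16: version [1B, align 1] → 17
+7 pad (align 8)
@24: length [32B, align 8] → 56
within Header: window at 16
24 + 16 = 40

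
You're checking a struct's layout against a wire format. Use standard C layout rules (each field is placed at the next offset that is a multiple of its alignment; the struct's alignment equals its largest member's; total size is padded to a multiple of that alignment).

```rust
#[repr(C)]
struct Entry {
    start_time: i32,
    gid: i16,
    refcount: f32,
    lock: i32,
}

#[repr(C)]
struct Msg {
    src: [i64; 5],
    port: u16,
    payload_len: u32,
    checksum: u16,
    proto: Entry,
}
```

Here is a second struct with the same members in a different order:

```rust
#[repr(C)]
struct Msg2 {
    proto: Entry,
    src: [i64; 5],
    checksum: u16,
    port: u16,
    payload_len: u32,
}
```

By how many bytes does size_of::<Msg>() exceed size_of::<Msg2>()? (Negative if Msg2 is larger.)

Entry: start_time at 0 (size 4, align 4) → ends 4; gid at 4 (size 2, align 2) → ends 6; pad 2 to align 4 for refcount; refcount at 8 (size 4, align 4) → ends 12; lock at 12 (size 4, align 4) → ends 16; total 16 bytes, alignment 4
src at 0 (size 40, align 8) → ends 40
port at 40 (size 2, align 2) → ends 42
pad 2 to align 4 for payload_len
payload_len at 44 (size 4, align 4) → ends 48
checksum at 48 (size 2, align 2) → ends 50
pad 2 to align 4 for proto
proto at 52 (size 16, align 4) → ends 68
tail pad 4 to reach multiple of 8
total 72 bytes, alignment 8
— Msg2 —
proto at 0 (size 16, align 4) → ends 16
src at 16 (size 40, align 8) → ends 56
checksum at 56 (size 2, align 2) → ends 58
port at 58 (size 2, align 2) → ends 60
payload_len at 60 (size 4, align 4) → ends 64
total 64 bytes, alignment 8
72 − 64 = 8

8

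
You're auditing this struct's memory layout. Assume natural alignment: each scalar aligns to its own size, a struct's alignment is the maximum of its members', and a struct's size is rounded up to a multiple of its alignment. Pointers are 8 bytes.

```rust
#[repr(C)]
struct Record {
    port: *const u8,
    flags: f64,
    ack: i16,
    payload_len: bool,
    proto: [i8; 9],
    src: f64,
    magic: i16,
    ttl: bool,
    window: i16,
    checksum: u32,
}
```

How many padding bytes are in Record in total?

0..8  port  (8B, 8-aligned)
8..16  flags  (8B, 8-aligned)
16..18  ack  (2B, 2-aligned)
18..19  payload_len  (1B, 1-aligned)
19..28  proto  (9B, 1-aligned)
28..32  -- padding (4B)
32..40  src  (8B, 8-aligned)
40..42  magic  (2B, 2-aligned)
42..43  ttl  (1B, 1-aligned)
43..44  -- padding (1B)
44..46  window  (2B, 2-aligned)
46..48  -- padding (2B)
48..52  checksum  (4B, 4-aligned)
52..56  -- tail padding (4B)
sizeof = 56, alignof = 8
data bytes 45, size 56 → padding 11

11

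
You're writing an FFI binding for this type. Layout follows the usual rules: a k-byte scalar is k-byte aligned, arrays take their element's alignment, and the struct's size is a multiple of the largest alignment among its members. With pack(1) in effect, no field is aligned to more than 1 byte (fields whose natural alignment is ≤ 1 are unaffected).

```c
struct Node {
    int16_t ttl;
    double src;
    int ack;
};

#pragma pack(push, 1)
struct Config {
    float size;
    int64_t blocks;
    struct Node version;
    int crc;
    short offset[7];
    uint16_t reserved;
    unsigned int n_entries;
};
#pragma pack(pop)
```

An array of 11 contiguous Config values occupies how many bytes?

Node: @0: ttl [2B, align 2] → 2; +6 pad (align 8); @8: src [8B, align 8] → 16; @16: ack [4B, align 4] → 20; +4 tail pad (align 8); size 24, align 8
@0: size [4B, align 1] → 4
@4: blocks [8B, align 1] → 12
@12: version [24B, align 1] → 36
@36: crc [4B, align 1] → 40
@40: offset [14B, align 1] → 54
@54: reserved [2B, align 1] → 56
@56: n_entries [4B, align 1] → 60
size 60, align 1
array of 11: 11 × 60 = 660

660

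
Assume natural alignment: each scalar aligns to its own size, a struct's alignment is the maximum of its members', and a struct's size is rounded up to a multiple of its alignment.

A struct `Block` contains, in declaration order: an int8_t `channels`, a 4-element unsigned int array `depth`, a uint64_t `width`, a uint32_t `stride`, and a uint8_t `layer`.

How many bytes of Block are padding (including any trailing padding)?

channels at 0 (size 1, align 1) → ends 1
pad 3 to align 4 for depth
depth at 4 (size 16, align 4) → ends 20
pad 4 to align 8 for width
width at 24 (size 8, align 8) → ends 32
stride at 32 (size 4, align 4) → ends 36
layer at 36 (size 1, align 1) → ends 37
tail pad 3 to reach multiple of 8
total 40 bytes, alignment 8
data bytes 30, size 40 → padding 10

10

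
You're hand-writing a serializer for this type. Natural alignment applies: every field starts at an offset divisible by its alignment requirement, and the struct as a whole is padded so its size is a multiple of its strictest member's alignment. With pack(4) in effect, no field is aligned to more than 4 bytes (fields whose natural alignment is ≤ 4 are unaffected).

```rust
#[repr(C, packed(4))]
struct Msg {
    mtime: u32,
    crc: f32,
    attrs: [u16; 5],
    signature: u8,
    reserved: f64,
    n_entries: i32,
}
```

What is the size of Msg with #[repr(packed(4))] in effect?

0..4  mtime  (4B, 4-aligned)
4..8  crc  (4B, 4-aligned)
8..18  attrs  (10B, 2-aligned)
18..19  signature  (1B, 1-aligned)
19..20  -- padding (1B)
20..28  reserved  (8B, 4-aligned)
28..32  n_entries  (4B, 4-aligned)
sizeof = 32, alignof = 4

32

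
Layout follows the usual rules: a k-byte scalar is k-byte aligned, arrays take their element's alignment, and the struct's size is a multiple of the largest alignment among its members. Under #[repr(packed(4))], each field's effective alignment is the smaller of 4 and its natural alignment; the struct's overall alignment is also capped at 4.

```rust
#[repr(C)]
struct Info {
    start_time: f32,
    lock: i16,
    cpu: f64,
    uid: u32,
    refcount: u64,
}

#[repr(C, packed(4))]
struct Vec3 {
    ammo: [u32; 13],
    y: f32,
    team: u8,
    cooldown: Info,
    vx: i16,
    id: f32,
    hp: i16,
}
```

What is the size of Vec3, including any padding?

Info: @0: start_time [4B, align 4] → 4; @4: lock [2B, align 2] → 6; +2 pad (align 8); @8: cpu [8B, align 8] → 16; @16: uid [4B, align 4] → 20; +4 pad (align 8); @24: refcount [8B, align 8] → 32; size 32, align 8
@0: ammo [52B, align 4] → 52
@52: y [4B, align 4] → 56
@56: team [1B, align 1] → 57
+3 pad (align 4)
@60: cooldown [32B, align 4] → 92
@92: vx [2B, align 2] → 94
+2 pad (align 4)
@96: id [4B, align 4] → 100
@100: hp [2B, align 2] → 102
+2 tail pad (align 4)
size 104, align 4

104 bytes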